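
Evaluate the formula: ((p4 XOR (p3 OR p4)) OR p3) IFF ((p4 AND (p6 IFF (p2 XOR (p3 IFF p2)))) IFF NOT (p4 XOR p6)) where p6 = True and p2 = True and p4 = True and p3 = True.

p3 OR p4 = True OR True = True
p4 XOR (p3 OR p4) = True XOR True = False
(p4 XOR (p3 OR p4)) OR p3 = False OR True = True
p3 IFF p2 = True IFF True = True
p2 XOR (p3 IFF p2) = True XOR True = False
p6 IFF (p2 XOR (p3 IFF p2)) = True IFF False = False
p4 AND (p6 IFF (p2 XOR (p3 IFF p2))) = True AND False = False
p4 XOR p6 = True XOR True = False
NOT (p4 XOR p6) = NOT False = True
(p4 AND (p6 IFF (p2 XOR (p3 IFF p2)))) IFF NOT (p4 XOR p6) = False IFF True = False
((p4 XOR (p3 OR p4)) OR p3) IFF ((p4 AND (p6 IFF (p2 XOR (p3 IFF p2)))) IFF NOT (p4 XOR p6)) = True IFF False = False

False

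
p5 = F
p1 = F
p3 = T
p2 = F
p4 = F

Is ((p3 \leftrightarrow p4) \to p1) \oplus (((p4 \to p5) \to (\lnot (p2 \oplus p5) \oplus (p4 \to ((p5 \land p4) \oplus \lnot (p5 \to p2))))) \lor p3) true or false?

F

p3 \leftrightarrow p4 = T \leftrightarrow F = F
(p3 \leftrightarrow p4) \to p1 = F \to F = T
p4 \to p5 = F \to F = T
p2 \oplus p5 = F \oplus F = F
\lnot (p2 \oplus p5) = \lnot F = T
p5 \land p4 = F \land F = F
p5 \to p2 = F \to F = T
\lnot (p5 \to p2) = \lnot T = F
(p5 \land p4) \oplus \lnot (p5 \to p2) = F \oplus F = F
p4 \to ((p5 \land p4) \oplus \lnot (p5 \to p2)) = F \to F = T
\lnot (p2 \oplus p5) \oplus (p4 \to ((p5 \land p4) \oplus \lnot (p5 \to p2))) = T \oplus T = F
(p4 \to p5) \to (\lnot (p2 \oplus p5) \oplus (p4 \to ((p5 \land p4) \oplus \lnot (p5 \to p2)))) = T \to F = F
((p4 \to p5) \to (\lnot (p2 \oplus p5) \oplus (p4 \to ((p5 \land p4) \oplus \lnot (p5 \to p2))))) \lor p3 = F \lor T = T
((p3 \leftrightarrow p4) \to p1) \oplus (((p4 \to p5) \to (\lnot (p2 \oplus p5) \oplus (p4 \to ((p5 \land p4) \oplus \lnot (p5 \to p2))))) \lor p3) = T \oplus T = F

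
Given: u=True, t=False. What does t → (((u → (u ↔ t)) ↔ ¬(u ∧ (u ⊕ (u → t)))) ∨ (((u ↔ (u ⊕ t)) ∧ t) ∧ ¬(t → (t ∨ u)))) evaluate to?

True

Substituting u=True, t=False:
u ↔ t = True ↔ False = False
u → (u ↔ t) = True → False = False
u → t = True → False = False
u ⊕ (u → t) = True ⊕ False = True
u ∧ (u ⊕ (u → t)) = True ∧ True = True
¬(u ∧ (u ⊕ (u → t))) = ¬True = False
(u → (u ↔ t)) ↔ ¬(u ∧ (u ⊕ (u → t))) = False ↔ False = True
u ⊕ t = True ⊕ False = True
u ↔ (u ⊕ t) = True ↔ True = True
(u ↔ (u ⊕ t)) ∧ t = True ∧ False = False
t ∨ u = False ∨ True = True
t → (t ∨ u) = False → True = True
¬(t → (t ∨ u)) = ¬True = False
((u ↔ (u ⊕ t)) ∧ t) ∧ ¬(t → (t ∨ u)) = False ∧ False = False
((u → (u ↔ t)) ↔ ¬(u ∧ (u ⊕ (u → t)))) ∨ (((u ↔ (u ⊕ t)) ∧ t) ∧ ¬(t → (t ∨ u))) = True ∨ False = True
t → (((u → (u ↔ t)) ↔ ¬(u ∧ (u ⊕ (u → t)))) ∨ (((u ↔ (u ⊕ t)) ∧ t) ∧ ¬(t → (t ∨ u)))) = False → True = True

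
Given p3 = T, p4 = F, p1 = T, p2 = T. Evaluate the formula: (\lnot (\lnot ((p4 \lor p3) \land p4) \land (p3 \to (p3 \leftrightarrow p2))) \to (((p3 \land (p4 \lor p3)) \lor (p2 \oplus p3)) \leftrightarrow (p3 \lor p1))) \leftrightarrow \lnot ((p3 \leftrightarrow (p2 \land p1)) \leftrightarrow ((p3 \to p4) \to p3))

F

Substituting p3=T, p4=F, p1=T, p2=T:
p4 \lor p3 = F \lor T = T
(p4 \lor p3) \land p4 = T \land F = F
\lnot ((p4 \lor p3) \land p4) = \lnot F = T
p3 \leftrightarrow p2 = T \leftrightarrow T = T
p3 \to (p3 \leftrightarrow p2) = T \to T = T
\lnot ((p4 \lor p3) \land p4) \land (p3 \to (p3 \leftrightarrow p2)) = T \land T = T
\lnot (\lnot ((p4 \lor p3) \land p4) \land (p3 \to (p3 \leftrightarrow p2))) = \lnot T = F
p4 \lor p3 = F \lor T = T
p3 \land (p4 \lor p3) = T \land T = T
p2 \oplus p3 = T \oplus T = F
(p3 \land (p4 \lor p3)) \lor (p2 \oplus p3) = T \lor F = T
p3 \lor p1 = T \lor T = T
((p3 \land (p4 \lor p3)) \lor (p2 \oplus p3)) \leftrightarrow (p3 \lor p1) = T \leftrightarrow T = T
\lnot (\lnot ((p4 \lor p3) \land p4) \land (p3 \to (p3 \leftrightarrow p2))) \to (((p3 \land (p4 \lor p3)) \lor (p2 \oplus p3)) \leftrightarrow (p3 \lor p1)) = F \to T = T
p2 \land p1 = T \land T = T
p3 \leftrightarrow (p2 \land p1) = T \leftrightarrow T = T
p3 \to p4 = T \to F = F
(p3 \to p4) \to p3 = F \to T = T
(p3 \leftrightarrow (p2 \land p1)) \leftrightarrow ((p3 \to p4) \to p3) = T \leftrightarrow T = T
\lnot ((p3 \leftrightarrow (p2 \land p1)) \leftrightarrow ((p3 \to p4) \to p3)) = \lnot T = F
(\lnot (\lnot ((p4 \lor p3) \land p4) \land (p3 \to (p3 \leftrightarrow p2))) \to (((p3 \land (p4 \lor p3)) \lor (p2 \oplus p3)) \leftrightarrow (p3 \lor p1))) \leftrightarrow \lnot ((p3 \leftrightarrow (p2 \land p1)) \leftrightarrow ((p3 \to p4) \to p3)) = T \leftrightarrow F = F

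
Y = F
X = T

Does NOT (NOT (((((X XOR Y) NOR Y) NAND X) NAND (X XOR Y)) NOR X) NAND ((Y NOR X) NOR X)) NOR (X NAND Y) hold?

F

X XOR Y = T XOR F = T
(X XOR Y) NOR Y = T NOR F = F
((X XOR Y) NOR Y) NAND X = F NAND T = T
X XOR Y = T XOR F = T
(((X XOR Y) NOR Y) NAND X) NAND (X XOR Y) = T NAND T = F
((((X XOR Y) NOR Y) NAND X) NAND (X XOR Y)) NOR X = F NOR T = F
NOT (((((X XOR Y) NOR Y) NAND X) NAND (X XOR Y)) NOR X) = NOT F = T
Y NOR X = F NOR T = F
(Y NOR X) NOR X = F NOR T = F
NOT (((((X XOR Y) NOR Y) NAND X) NAND (X XOR Y)) NOR X) NAND ((Y NOR X) NOR X) = T NAND F = T
NOT (NOT (((((X XOR Y) NOR Y) NAND X) NAND (X XOR Y)) NOR X) NAND ((Y NOR X) NOR X)) = NOT T = F
X NAND Y = T NAND F = T
NOT (NOT (((((X XOR Y) NOR Y) NAND X) NAND (X XOR Y)) NOR X) NAND ((Y NOR X) NOR X)) NOR (X NAND Y) = F NOR T = F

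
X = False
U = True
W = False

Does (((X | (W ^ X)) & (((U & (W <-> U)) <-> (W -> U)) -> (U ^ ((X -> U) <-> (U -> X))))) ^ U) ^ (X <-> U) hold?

Substituting X=False, U=True, W=False:
W ^ X = False ^ False = False
X | (W ^ X) = False | False = False
W <-> U = False <-> True = False
U & (W <-> U) = True & False = False
W -> U = False -> True = True
(U & (W <-> U)) <-> (W -> U) = False <-> True = False
X -> U = False -> True = True
U -> X = True -> False = False
(X -> U) <-> (U -> X) = True <-> False = False
U ^ ((X -> U) <-> (U -> X)) = True ^ False = True
((U & (W <-> U)) <-> (W -> U)) -> (U ^ ((X -> U) <-> (U -> X))) = False -> True = True
(X | (W ^ X)) & (((U & (W <-> U)) <-> (W -> U)) -> (U ^ ((X -> U) <-> (U -> X)))) = False & True = False
((X | (W ^ X)) & (((U & (W <-> U)) <-> (W -> U)) -> (U ^ ((X -> U) <-> (U -> X))))) ^ U = False ^ True = True
X <-> U = False <-> True = False
(((X | (W ^ X)) & (((U & (W <-> U)) <-> (W -> U)) -> (U ^ ((X -> U) <-> (U -> X))))) ^ U) ^ (X <-> U) = True ^ False = True

True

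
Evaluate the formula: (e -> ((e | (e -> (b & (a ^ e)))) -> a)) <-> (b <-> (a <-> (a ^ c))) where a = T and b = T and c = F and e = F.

a ^ e = T ^ F = T
b & (a ^ e) = T & T = T
e -> (b & (a ^ e)) = F -> T = T
e | (e -> (b & (a ^ e))) = F | T = T
(e | (e -> (b & (a ^ e)))) -> a = T -> T = T
e -> ((e | (e -> (b & (a ^ e)))) -> a) = F -> T = T
a ^ c = T ^ F = T
a <-> (a ^ c) = T <-> T = T
b <-> (a <-> (a ^ c)) = T <-> T = T
(e -> ((e | (e -> (b & (a ^ e)))) -> a)) <-> (b <-> (a <-> (a ^ c))) = T <-> T = T

T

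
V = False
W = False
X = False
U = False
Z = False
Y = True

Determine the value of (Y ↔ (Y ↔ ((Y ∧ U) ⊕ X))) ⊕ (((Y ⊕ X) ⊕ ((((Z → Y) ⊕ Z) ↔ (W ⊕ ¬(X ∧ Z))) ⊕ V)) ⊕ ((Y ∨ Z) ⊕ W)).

True

Y ∧ U = True ∧ False = False
(Y ∧ U) ⊕ X = False ⊕ False = False
Y ↔ ((Y ∧ U) ⊕ X) = True ↔ False = False
Y ↔ (Y ↔ ((Y ∧ U) ⊕ X)) = True ↔ False = False
Y ⊕ X = True ⊕ False = True
Z → Y = False → True = True
(Z → Y) ⊕ Z = True ⊕ False = True
X ∧ Z = False ∧ False = False
¬(X ∧ Z) = ¬False = True
W ⊕ ¬(X ∧ Z) = False ⊕ True = True
((Z → Y) ⊕ Z) ↔ (W ⊕ ¬(X ∧ Z)) = True ↔ True = True
(((Z → Y) ⊕ Z) ↔ (W ⊕ ¬(X ∧ Z))) ⊕ V = True ⊕ False = True
(Y ⊕ X) ⊕ ((((Z → Y) ⊕ Z) ↔ (W ⊕ ¬(X ∧ Z))) ⊕ V) = True ⊕ True = False
Y ∨ Z = True ∨ False = True
(Y ∨ Z) ⊕ W = True ⊕ False = True
((Y ⊕ X) ⊕ ((((Z → Y) ⊕ Z) ↔ (W ⊕ ¬(X ∧ Z))) ⊕ V)) ⊕ ((Y ∨ Z) ⊕ W) = False ⊕ True = True
(Y ↔ (Y ↔ ((Y ∧ U) ⊕ X))) ⊕ (((Y ⊕ X) ⊕ ((((Z → Y) ⊕ Z) ↔ (W ⊕ ¬(X ∧ Z))) ⊕ V)) ⊕ ((Y ∨ Z) ⊕ W)) = False ⊕ True = True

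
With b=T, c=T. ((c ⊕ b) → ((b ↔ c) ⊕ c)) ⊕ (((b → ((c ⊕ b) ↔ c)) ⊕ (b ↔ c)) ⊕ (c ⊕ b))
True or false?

Substituting b=T, c=T:
c ⊕ b = T ⊕ T = F
b ↔ c = T ↔ T = T
(b ↔ c) ⊕ c = T ⊕ T = F
(c ⊕ b) → ((b ↔ c) ⊕ c) = F → F = T
c ⊕ b = T ⊕ T = F
(c ⊕ b) ↔ c = F ↔ T = F
b → ((c ⊕ b) ↔ c) = T → F = F
b ↔ c = T ↔ T = T
(b → ((c ⊕ b) ↔ c)) ⊕ (b ↔ c) = F ⊕ T = T
c ⊕ b = T ⊕ T = F
((b → ((c ⊕ b) ↔ c)) ⊕ (b ↔ c)) ⊕ (c ⊕ b) = T ⊕ F = T
((c ⊕ b) → ((b ↔ c) ⊕ c)) ⊕ (((b → ((c ⊕ b) ↔ c)) ⊕ (b ↔ c)) ⊕ (c ⊕ b)) = T ⊕ T = F

F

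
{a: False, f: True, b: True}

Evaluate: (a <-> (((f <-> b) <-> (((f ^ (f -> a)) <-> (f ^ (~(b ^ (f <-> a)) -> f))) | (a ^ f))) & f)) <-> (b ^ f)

True

f <-> b = True <-> True = True
f -> a = True -> False = False
f ^ (f -> a) = True ^ False = True
f <-> a = True <-> False = False
b ^ (f <-> a) = True ^ False = True
~(b ^ (f <-> a)) = ~True = False
~(b ^ (f <-> a)) -> f = False -> True = True
f ^ (~(b ^ (f <-> a)) -> f) = True ^ True = False
(f ^ (f -> a)) <-> (f ^ (~(b ^ (f <-> a)) -> f)) = True <-> False = False
a ^ f = False ^ True = True
((f ^ (f -> a)) <-> (f ^ (~(b ^ (f <-> a)) -> f))) | (a ^ f) = False | True = True
(f <-> b) <-> (((f ^ (f -> a)) <-> (f ^ (~(b ^ (f <-> a)) -> f))) | (a ^ f)) = True <-> True = True
((f <-> b) <-> (((f ^ (f -> a)) <-> (f ^ (~(b ^ (f <-> a)) -> f))) | (a ^ f))) & f = True & True = True
a <-> (((f <-> b) <-> (((f ^ (f -> a)) <-> (f ^ (~(b ^ (f <-> a)) -> f))) | (a ^ f))) & f) = False <-> True = False
b ^ f = True ^ True = False
(a <-> (((f <-> b) <-> (((f ^ (f -> a)) <-> (f ^ (~(b ^ (f <-> a)) -> f))) | (a ^ f))) & f)) <-> (b ^ f) = False <-> False = True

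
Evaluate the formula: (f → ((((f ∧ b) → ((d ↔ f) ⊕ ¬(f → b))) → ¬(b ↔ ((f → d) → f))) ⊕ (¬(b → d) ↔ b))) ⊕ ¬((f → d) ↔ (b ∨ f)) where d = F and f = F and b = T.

Substituting d=F, f=F, b=T:
f ∧ b = F ∧ T = F
d ↔ f = F ↔ F = T
f → b = F → T = T
¬(f → b) = ¬T = F
(d ↔ f) ⊕ ¬(f → b) = T ⊕ F = T
(f ∧ b) → ((d ↔ f) ⊕ ¬(f → b)) = F → T = T
f → d = F → F = T
(f → d) → f = T → F = F
b ↔ ((f → d) → f) = T ↔ F = F
¬(b ↔ ((f → d) → f)) = ¬F = T
((f ∧ b) → ((d ↔ f) ⊕ ¬(f → b))) → ¬(b ↔ ((f → d) → f)) = T → T = T
b → d = T → F = F
¬(b → d) = ¬F = T
¬(b → d) ↔ b = T ↔ T = T
(((f ∧ b) → ((d ↔ f) ⊕ ¬(f → b))) → ¬(b ↔ ((f → d) → f))) ⊕ (¬(b → d) ↔ b) = T ⊕ T = F
f → ((((f ∧ b) → ((d ↔ f) ⊕ ¬(f → b))) → ¬(b ↔ ((f → d) → f))) ⊕ (¬(b → d) ↔ b)) = F → F = T
f → d = F → F = T
b ∨ f = T ∨ F = T
(f → d) ↔ (b ∨ f) = T ↔ T = T
¬((f → d) ↔ (b ∨ f)) = ¬T = F
(f → ((((f ∧ b) → ((d ↔ f) ⊕ ¬(f → b))) → ¬(b ↔ ((f → d) → f))) ⊕ (¬(b → d) ↔ b))) ⊕ ¬((f → d) ↔ (b ∨ f)) = T ⊕ F = T

T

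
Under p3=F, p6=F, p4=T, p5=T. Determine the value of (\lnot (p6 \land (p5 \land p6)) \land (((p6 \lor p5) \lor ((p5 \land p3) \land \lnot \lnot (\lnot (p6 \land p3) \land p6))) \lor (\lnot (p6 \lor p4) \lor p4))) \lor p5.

T

p5 \land p6 = T \land F = F
p6 \land (p5 \land p6) = F \land F = F
\lnot (p6 \land (p5 \land p6)) = \lnot F = T
p6 \lor p5 = F \lor T = T
p5 \land p3 = T \land F = F
p6 \land p3 = F \land F = F
\lnot (p6 \land p3) = \lnot F = T
\lnot (p6 \land p3) \land p6 = T \land F = F
\lnot (\lnot (p6 \land p3) \land p6) = \lnot F = T
\lnot \lnot (\lnot (p6 \land p3) \land p6) = \lnot T = F
(p5 \land p3) \land \lnot \lnot (\lnot (p6 \land p3) \land p6) = F \land F = F
(p6 \lor p5) \lor ((p5 \land p3) \land \lnot \lnot (\lnot (p6 \land p3) \land p6)) = T \lor F = T
p6 \lor p4 = F \lor T = T
\lnot (p6 \lor p4) = \lnot T = F
\lnot (p6 \lor p4) \lor p4 = F \lor T = T
((p6 \lor p5) \lor ((p5 \land p3) \land \lnot \lnot (\lnot (p6 \land p3) \land p6))) \lor (\lnot (p6 \lor p4) \lor p4) = T \lor T = T
\lnot (p6 \land (p5 \land p6)) \land (((p6 \lor p5) \lor ((p5 \land p3) \land \lnot \lnot (\lnot (p6 \land p3) \land p6))) \lor (\lnot (p6 \lor p4) \lor p4)) = T \land T = T
(\lnot (p6 \land (p5 \land p6)) \land (((p6 \lor p5) \lor ((p5 \land p3) \land \lnot \lnot (\lnot (p6 \land p3) \land p6))) \lor (\lnot (p6 \lor p4) \lor p4))) \lor p5 = T \lor T = T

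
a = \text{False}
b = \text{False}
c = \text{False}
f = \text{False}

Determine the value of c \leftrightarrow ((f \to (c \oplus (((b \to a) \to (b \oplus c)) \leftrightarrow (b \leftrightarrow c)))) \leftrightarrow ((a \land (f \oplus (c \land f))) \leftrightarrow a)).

\text{False}

b \to a = \text{False} \to \text{False} = \text{True}
b \oplus c = \text{False} \oplus \text{False} = \text{False}
(b \to a) \to (b \oplus c) = \text{True} \to \text{False} = \text{False}
b \leftrightarrow c = \text{False} \leftrightarrow \text{False} = \text{True}
((b \to a) \to (b \oplus c)) \leftrightarrow (b \leftrightarrow c) = \text{False} \leftrightarrow \text{True} = \text{False}
c \oplus (((b \to a) \to (b \oplus c)) \leftrightarrow (b \leftrightarrow c)) = \text{False} \oplus \text{False} = \text{False}
f \to (c \oplus (((b \to a) \to (b \oplus c)) \leftrightarrow (b \leftrightarrow c))) = \text{False} \to \text{False} = \text{True}
c \land f = \text{False} \land \text{False} = \text{False}
f \oplus (c \land f) = \text{False} \oplus \text{False} = \text{False}
a \land (f \oplus (c \land f)) = \text{False} \land \text{False} = \text{False}
(a \land (f \oplus (c \land f))) \leftrightarrow a = \text{False} \leftrightarrow \text{False} = \text{True}
(f \to (c \oplus (((b \to a) \to (b \oplus c)) \leftrightarrow (b \leftrightarrow c)))) \leftrightarrow ((a \land (f \oplus (c \land f))) \leftrightarrow a) = \text{True} \leftrightarrow \text{True} = \text{True}
c \leftrightarrow ((f \to (c \oplus (((b \to a) \to (b \oplus c)) \leftrightarrow (b \leftrightarrow c)))) \leftrightarrow ((a \land (f \oplus (c \land f))) \leftrightarrow a)) = \text{False} \leftrightarrow \text{True} = \text{False}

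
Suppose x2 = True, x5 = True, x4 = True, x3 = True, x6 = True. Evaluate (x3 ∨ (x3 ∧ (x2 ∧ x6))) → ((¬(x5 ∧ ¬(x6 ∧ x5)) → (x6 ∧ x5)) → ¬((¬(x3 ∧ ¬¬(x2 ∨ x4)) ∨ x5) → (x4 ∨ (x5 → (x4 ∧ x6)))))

False

x2 ∧ x6 = True ∧ True = True
x3 ∧ (x2 ∧ x6) = True ∧ True = True
x3 ∨ (x3 ∧ (x2 ∧ x6)) = True ∨ True = True
x6 ∧ x5 = True ∧ True = True
¬(x6 ∧ x5) = ¬True = False
x5 ∧ ¬(x6 ∧ x5) = True ∧ False = False
¬(x5 ∧ ¬(x6 ∧ x5)) = ¬False = True
x6 ∧ x5 = True ∧ True = True
¬(x5 ∧ ¬(x6 ∧ x5)) → (x6 ∧ x5) = True → True = True
x2 ∨ x4 = True ∨ True = True
¬(x2 ∨ x4) = ¬True = False
¬¬(x2 ∨ x4) = ¬False = True
x3 ∧ ¬¬(x2 ∨ x4) = True ∧ True = True
¬(x3 ∧ ¬¬(x2 ∨ x4)) = ¬True = False
¬(x3 ∧ ¬¬(x2 ∨ x4)) ∨ x5 = False ∨ True = True
x4 ∧ x6 = True ∧ True = True
x5 → (x4 ∧ x6) = True → True = True
x4 ∨ (x5 → (x4 ∧ x6)) = True ∨ True = True
(¬(x3 ∧ ¬¬(x2 ∨ x4)) ∨ x5) → (x4 ∨ (x5 → (x4 ∧ x6))) = True → True = True
¬((¬(x3 ∧ ¬¬(x2 ∨ x4)) ∨ x5) → (x4 ∨ (x5 → (x4 ∧ x6)))) = ¬True = False
(¬(x5 ∧ ¬(x6 ∧ x5)) → (x6 ∧ x5)) → ¬((¬(x3 ∧ ¬¬(x2 ∨ x4)) ∨ x5) → (x4 ∨ (x5 → (x4 ∧ x6)))) = True → False = False
(x3 ∨ (x3 ∧ (x2 ∧ x6))) → ((¬(x5 ∧ ¬(x6 ∧ x5)) → (x6 ∧ x5)) → ¬((¬(x3 ∧ ¬¬(x2 ∨ x4)) ∨ x5) → (x4 ∨ (x5 → (x4 ∧ x6))))) = True → False = False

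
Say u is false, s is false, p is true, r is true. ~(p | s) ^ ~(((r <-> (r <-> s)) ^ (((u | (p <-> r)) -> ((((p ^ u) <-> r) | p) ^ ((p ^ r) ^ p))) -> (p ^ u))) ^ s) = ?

False

Substituting u=False, s=False, p=True, r=True:
p | s = True | False = True
~(p | s) = ~True = False
r <-> s = True <-> False = False
r <-> (r <-> s) = True <-> False = False
p <-> r = True <-> True = True
u | (p <-> r) = False | True = True
p ^ u = True ^ False = True
(p ^ u) <-> r = True <-> True = True
((p ^ u) <-> r) | p = True | True = True
p ^ r = True ^ True = False
(p ^ r) ^ p = False ^ True = True
(((p ^ u) <-> r) | p) ^ ((p ^ r) ^ p) = True ^ True = False
(u | (p <-> r)) -> ((((p ^ u) <-> r) | p) ^ ((p ^ r) ^ p)) = True -> False = False
p ^ u = True ^ False = True
((u | (p <-> r)) -> ((((p ^ u) <-> r) | p) ^ ((p ^ r) ^ p))) -> (p ^ u) = False -> True = True
(r <-> (r <-> s)) ^ (((u | (p <-> r)) -> ((((p ^ u) <-> r) | p) ^ ((p ^ r) ^ p))) -> (p ^ u)) = False ^ True = True
((r <-> (r <-> s)) ^ (((u | (p <-> r)) -> ((((p ^ u) <-> r) | p) ^ ((p ^ r) ^ p))) -> (p ^ u))) ^ s = True ^ False = True
~(((r <-> (r <-> s)) ^ (((u | (p <-> r)) -> ((((p ^ u) <-> r) | p) ^ ((p ^ r) ^ p))) -> (p ^ u))) ^ s) = ~True = False
~(p | s) ^ ~(((r <-> (r <-> s)) ^ (((u | (p <-> r)) -> ((((p ^ u) <-> r) | p) ^ ((p ^ r) ^ p))) -> (p ^ u))) ^ s) = False ^ False = False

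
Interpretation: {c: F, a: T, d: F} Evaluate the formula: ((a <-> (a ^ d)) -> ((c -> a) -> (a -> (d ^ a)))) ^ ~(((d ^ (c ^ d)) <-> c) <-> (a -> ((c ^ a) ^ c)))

a ^ d = T ^ F = T
a <-> (a ^ d) = T <-> T = T
c -> a = F -> T = T
d ^ a = F ^ T = T
a -> (d ^ a) = T -> T = T
(c -> a) -> (a -> (d ^ a)) = T -> T = T
(a <-> (a ^ d)) -> ((c -> a) -> (a -> (d ^ a))) = T -> T = T
c ^ d = F ^ F = F
d ^ (c ^ d) = F ^ F = F
(d ^ (c ^ d)) <-> c = F <-> F = T
c ^ a = F ^ T = T
(c ^ a) ^ c = T ^ F = T
a -> ((c ^ a) ^ c) = T -> T = T
((d ^ (c ^ d)) <-> c) <-> (a -> ((c ^ a) ^ c)) = T <-> T = T
~(((d ^ (c ^ d)) <-> c) <-> (a -> ((c ^ a) ^ c))) = ~T = F
((a <-> (a ^ d)) -> ((c -> a) -> (a -> (d ^ a)))) ^ ~(((d ^ (c ^ d)) <-> c) <-> (a -> ((c ^ a) ^ c))) = T ^ F = T

T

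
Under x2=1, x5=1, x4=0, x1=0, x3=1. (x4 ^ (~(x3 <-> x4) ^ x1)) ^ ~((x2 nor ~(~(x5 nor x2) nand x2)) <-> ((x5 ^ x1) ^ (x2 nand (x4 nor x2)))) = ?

x3 <-> x4 = 1 <-> 0 = 0
~(x3 <-> x4) = ~0 = 1
~(x3 <-> x4) ^ x1 = 1 ^ 0 = 1
x4 ^ (~(x3 <-> x4) ^ x1) = 0 ^ 1 = 1
x5 nor x2 = 1 nor 1 = 0
~(x5 nor x2) = ~0 = 1
~(x5 nor x2) nand x2 = 1 nand 1 = 0
~(~(x5 nor x2) nand x2) = ~0 = 1
x2 nor ~(~(x5 nor x2) nand x2) = 1 nor 1 = 0
x5 ^ x1 = 1 ^ 0 = 1
x4 nor x2 = 0 nor 1 = 0
x2 nand (x4 nor x2) = 1 nand 0 = 1
(x5 ^ x1) ^ (x2 nand (x4 nor x2)) = 1 ^ 1 = 0
(x2 nor ~(~(x5 nor x2) nand x2)) <-> ((x5 ^ x1) ^ (x2 nand (x4 nor x2))) = 0 <-> 0 = 1
~((x2 nor ~(~(x5 nor x2) nand x2)) <-> ((x5 ^ x1) ^ (x2 nand (x4 nor x2)))) = ~1 = 0
(x4 ^ (~(x3 <-> x4) ^ x1)) ^ ~((x2 nor ~(~(x5 nor x2) nand x2)) <-> ((x5 ^ x1) ^ (x2 nand (x4 nor x2)))) = 1 ^ 0 = 1

1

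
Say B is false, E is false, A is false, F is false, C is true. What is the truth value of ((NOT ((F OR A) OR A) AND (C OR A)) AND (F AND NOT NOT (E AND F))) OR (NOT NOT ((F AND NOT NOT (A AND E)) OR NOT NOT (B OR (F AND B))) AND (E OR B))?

false

F OR A = false OR false = false
(F OR A) OR A = false OR false = false
NOT ((F OR A) OR A) = NOT false = true
C OR A = true OR false = true
NOT ((F OR A) OR A) AND (C OR A) = true AND true = true
E AND F = false AND false = false
NOT (E AND F) = NOT false = true
NOT NOT (E AND F) = NOT true = false
F AND NOT NOT (E AND F) = false AND false = false
(NOT ((F OR A) OR A) AND (C OR A)) AND (F AND NOT NOT (E AND F)) = true AND false = false
A AND E = false AND false = false
NOT (A AND E) = NOT false = true
NOT NOT (A AND E) = NOT true = false
F AND NOT NOT (A AND E) = false AND false = false
F AND B = false AND false = false
B OR (F AND B) = false OR false = false
NOT (B OR (F AND B)) = NOT false = true
NOT NOT (B OR (F AND B)) = NOT true = false
(F AND NOT NOT (A AND E)) OR NOT NOT (B OR (F AND B)) = false OR false = false
NOT ((F AND NOT NOT (A AND E)) OR NOT NOT (B OR (F AND B))) = NOT false = true
NOT NOT ((F AND NOT NOT (A AND E)) OR NOT NOT (B OR (F AND B))) = NOT true = false
E OR B = false OR false = false
NOT NOT ((F AND NOT NOT (A AND E)) OR NOT NOT (B OR (F AND B))) AND (E OR B) = false AND false = false
((NOT ((F OR A) OR A) AND (C OR A)) AND (F AND NOT NOT (E AND F))) OR (NOT NOT ((F AND NOT NOT (A AND E)) OR NOT NOT (B OR (F AND B))) AND (E OR B)) = false OR false = false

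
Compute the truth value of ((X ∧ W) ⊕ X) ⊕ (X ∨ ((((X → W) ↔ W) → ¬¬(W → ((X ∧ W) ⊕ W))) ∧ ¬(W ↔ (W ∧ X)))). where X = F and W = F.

F

X ∧ W = F ∧ F = F
(X ∧ W) ⊕ X = F ⊕ F = F
X → W = F → F = T
(X → W) ↔ W = T ↔ F = F
X ∧ W = F ∧ F = F
(X ∧ W) ⊕ W = F ⊕ F = F
W → ((X ∧ W) ⊕ W) = F → F = T
¬(W → ((X ∧ W) ⊕ W)) = ¬T = F
¬¬(W → ((X ∧ W) ⊕ W)) = ¬F = T
((X → W) ↔ W) → ¬¬(W → ((X ∧ W) ⊕ W)) = F → T = T
W ∧ X = F ∧ F = F
W ↔ (W ∧ X) = F ↔ F = T
¬(W ↔ (W ∧ X)) = ¬T = F
(((X → W) ↔ W) → ¬¬(W → ((X ∧ W) ⊕ W))) ∧ ¬(W ↔ (W ∧ X)) = T ∧ F = F
X ∨ ((((X → W) ↔ W) → ¬¬(W → ((X ∧ W) ⊕ W))) ∧ ¬(W ↔ (W ∧ X))) = F ∨ F = F
((X ∧ W) ⊕ X) ⊕ (X ∨ ((((X → W) ↔ W) → ¬¬(W → ((X ∧ W) ⊕ W))) ∧ ¬(W ↔ (W ∧ X)))) = F ⊕ F = F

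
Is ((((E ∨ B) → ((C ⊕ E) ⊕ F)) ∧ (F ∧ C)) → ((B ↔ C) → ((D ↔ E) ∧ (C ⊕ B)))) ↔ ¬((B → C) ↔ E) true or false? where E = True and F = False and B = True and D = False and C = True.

False

E ∨ B = True ∨ True = True
C ⊕ E = True ⊕ True = False
(C ⊕ E) ⊕ F = False ⊕ False = False
(E ∨ B) → ((C ⊕ E) ⊕ F) = True → False = False
F ∧ C = False ∧ True = False
((E ∨ B) → ((C ⊕ E) ⊕ F)) ∧ (F ∧ C) = False ∧ False = False
B ↔ C = True ↔ True = True
D ↔ E = False ↔ True = False
C ⊕ B = True ⊕ True = False
(D ↔ E) ∧ (C ⊕ B) = False ∧ False = False
(B ↔ C) → ((D ↔ E) ∧ (C ⊕ B)) = True → False = False
(((E ∨ B) → ((C ⊕ E) ⊕ F)) ∧ (F ∧ C)) → ((B ↔ C) → ((D ↔ E) ∧ (C ⊕ B))) = False → False = True
B → C = True → True = True
(B → C) ↔ E = True ↔ True = True
¬((B → C) ↔ E) = ¬True = False
((((E ∨ B) → ((C ⊕ E) ⊕ F)) ∧ (F ∧ C)) → ((B ↔ C) → ((D ↔ E) ∧ (C ⊕ B)))) ↔ ¬((B → C) ↔ E) = True ↔ False = False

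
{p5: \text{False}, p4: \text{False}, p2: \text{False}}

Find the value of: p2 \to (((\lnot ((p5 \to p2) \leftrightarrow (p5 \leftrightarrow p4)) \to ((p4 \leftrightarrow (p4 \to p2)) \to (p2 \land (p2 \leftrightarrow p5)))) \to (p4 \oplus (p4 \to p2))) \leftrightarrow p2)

Substituting p5=\text{False}, p4=\text{False}, p2=\text{False}:
p5 \to p2 = \text{False} \to \text{False} = \text{True}
p5 \leftrightarrow p4 = \text{False} \leftrightarrow \text{False} = \text{True}
(p5 \to p2) \leftrightarrow (p5 \leftrightarrow p4) = \text{True} \leftrightarrow \text{True} = \text{True}
\lnot ((p5 \to p2) \leftrightarrow (p5 \leftrightarrow p4)) = \lnot \text{True} = \text{False}
p4 \to p2 = \text{False} \to \text{False} = \text{True}
p4 \leftrightarrow (p4 \to p2) = \text{False} \leftrightarrow \text{True} = \text{False}
p2 \leftrightarrow p5 = \text{False} \leftrightarrow \text{False} = \text{True}
p2 \land (p2 \leftrightarrow p5) = \text{False} \land \text{True} = \text{False}
(p4 \leftrightarrow (p4 \to p2)) \to (p2 \land (p2 \leftrightarrow p5)) = \text{False} \to \text{False} = \text{True}
\lnot ((p5 \to p2) \leftrightarrow (p5 \leftrightarrow p4)) \to ((p4 \leftrightarrow (p4 \to p2)) \to (p2 \land (p2 \leftrightarrow p5))) = \text{False} \to \text{True} = \text{True}
p4 \to p2 = \text{False} \to \text{False} = \text{True}
p4 \oplus (p4 \to p2) = \text{False} \oplus \text{True} = \text{True}
(\lnot ((p5 \to p2) \leftrightarrow (p5 \leftrightarrow p4)) \to ((p4 \leftrightarrow (p4 \to p2)) \to (p2 \land (p2 \leftrightarrow p5)))) \to (p4 \oplus (p4 \to p2)) = \text{True} \to \text{True} = \text{True}
((\lnot ((p5 \to p2) \leftrightarrow (p5 \leftrightarrow p4)) \to ((p4 \leftrightarrow (p4 \to p2)) \to (p2 \land (p2 \leftrightarrow p5)))) \to (p4 \oplus (p4 \to p2))) \leftrightarrow p2 = \text{True} \leftrightarrow \text{False} = \text{False}
p2 \to (((\lnot ((p5 \to p2) \leftrightarrow (p5 \leftrightarrow p4)) \to ((p4 \leftrightarrow (p4 \to p2)) \to (p2 \land (p2 \leftrightarrow p5)))) \to (p4 \oplus (p4 \to p2))) \leftrightarrow p2) = \text{False} \to \text{False} = \text{True}

\text{True}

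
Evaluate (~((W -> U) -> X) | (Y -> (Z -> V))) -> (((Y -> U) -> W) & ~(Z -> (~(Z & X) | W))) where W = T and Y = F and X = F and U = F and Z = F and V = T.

W -> U = T -> F = F
(W -> U) -> X = F -> F = T
~((W -> U) -> X) = ~T = F
Z -> V = F -> T = T
Y -> (Z -> V) = F -> T = T
~((W -> U) -> X) | (Y -> (Z -> V)) = F | T = T
Y -> U = F -> F = T
(Y -> U) -> W = T -> T = T
Z & X = F & F = F
~(Z & X) = ~F = T
~(Z & X) | W = T | T = T
Z -> (~(Z & X) | W) = F -> T = T
~(Z -> (~(Z & X) | W)) = ~T = F
((Y -> U) -> W) & ~(Z -> (~(Z & X) | W)) = T & F = F
(~((W -> U) -> X) | (Y -> (Z -> V))) -> (((Y -> U) -> W) & ~(Z -> (~(Z & X) | W))) = T -> F = F

F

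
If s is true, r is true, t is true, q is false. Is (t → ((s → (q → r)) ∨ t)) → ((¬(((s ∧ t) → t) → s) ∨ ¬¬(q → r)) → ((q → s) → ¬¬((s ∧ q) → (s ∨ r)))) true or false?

T

Substituting s=T, r=T, t=T, q=F:
q → r = F → T = T
s → (q → r) = T → T = T
(s → (q → r)) ∨ t = T ∨ T = T
t → ((s → (q → r)) ∨ t) = T → T = T
s ∧ t = T ∧ T = T
(s ∧ t) → t = T → T = T
((s ∧ t) → t) → s = T → T = T
¬(((s ∧ t) → t) → s) = ¬T = F
q → r = F → T = T
¬(q → r) = ¬T = F
¬¬(q → r) = ¬F = T
¬(((s ∧ t) → t) → s) ∨ ¬¬(q → r) = F ∨ T = T
q → s = F → T = T
s ∧ q = T ∧ F = F
s ∨ r = T ∨ T = T
(s ∧ q) → (s ∨ r) = F → T = T
¬((s ∧ q) → (s ∨ r)) = ¬T = F
¬¬((s ∧ q) → (s ∨ r)) = ¬F = T
(q → s) → ¬¬((s ∧ q) → (s ∨ r)) = T → T = T
(¬(((s ∧ t) → t) → s) ∨ ¬¬(q → r)) → ((q → s) → ¬¬((s ∧ q) → (s ∨ r))) = T → T = T
(t → ((s → (q → r)) ∨ t)) → ((¬(((s ∧ t) → t) → s) ∨ ¬¬(q → r)) → ((q → s) → ¬¬((s ∧ q) → (s ∨ r)))) = T → T = T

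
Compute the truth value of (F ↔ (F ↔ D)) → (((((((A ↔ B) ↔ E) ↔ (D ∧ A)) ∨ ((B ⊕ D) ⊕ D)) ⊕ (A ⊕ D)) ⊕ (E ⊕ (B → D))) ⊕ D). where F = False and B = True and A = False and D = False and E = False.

F ↔ D = False ↔ False = True
F ↔ (F ↔ D) = False ↔ True = False
A ↔ B = False ↔ True = False
(A ↔ B) ↔ E = False ↔ False = True
D ∧ A = False ∧ False = False
((A ↔ B) ↔ E) ↔ (D ∧ A) = True ↔ False = False
B ⊕ D = True ⊕ False = True
(B ⊕ D) ⊕ D = True ⊕ False = True
(((A ↔ B) ↔ E) ↔ (D ∧ A)) ∨ ((B ⊕ D) ⊕ D) = False ∨ True = True
A ⊕ D = False ⊕ False = False
((((A ↔ B) ↔ E) ↔ (D ∧ A)) ∨ ((B ⊕ D) ⊕ D)) ⊕ (A ⊕ D) = True ⊕ False = True
B → D = True → False = False
E ⊕ (B → D) = False ⊕ False = False
(((((A ↔ B) ↔ E) ↔ (D ∧ A)) ∨ ((B ⊕ D) ⊕ D)) ⊕ (A ⊕ D)) ⊕ (E ⊕ (B → D)) = True ⊕ False = True
((((((A ↔ B) ↔ E) ↔ (D ∧ A)) ∨ ((B ⊕ D) ⊕ D)) ⊕ (A ⊕ D)) ⊕ (E ⊕ (B → D))) ⊕ D = True ⊕ False = True
(F ↔ (F ↔ D)) → (((((((A ↔ B) ↔ E) ↔ (D ∧ A)) ∨ ((B ⊕ D) ⊕ D)) ⊕ (A ⊕ D)) ⊕ (E ⊕ (B → D))) ⊕ D) = False → True = True

True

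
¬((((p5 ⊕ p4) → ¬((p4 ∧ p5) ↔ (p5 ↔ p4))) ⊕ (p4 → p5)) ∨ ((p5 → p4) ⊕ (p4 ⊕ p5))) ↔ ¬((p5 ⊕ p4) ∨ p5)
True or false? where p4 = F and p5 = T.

T

p5 ⊕ p4 = T ⊕ F = T
p4 ∧ p5 = F ∧ T = F
p5 ↔ p4 = T ↔ F = F
(p4 ∧ p5) ↔ (p5 ↔ p4) = F ↔ F = T
¬((p4 ∧ p5) ↔ (p5 ↔ p4)) = ¬T = F
(p5 ⊕ p4) → ¬((p4 ∧ p5) ↔ (p5 ↔ p4)) = T → F = F
p4 → p5 = F → T = T
((p5 ⊕ p4) → ¬((p4 ∧ p5) ↔ (p5 ↔ p4))) ⊕ (p4 → p5) = F ⊕ T = T
p5 → p4 = T → F = F
p4 ⊕ p5 = F ⊕ T = T
(p5 → p4) ⊕ (p4 ⊕ p5) = F ⊕ T = T
(((p5 ⊕ p4) → ¬((p4 ∧ p5) ↔ (p5 ↔ p4))) ⊕ (p4 → p5)) ∨ ((p5 → p4) ⊕ (p4 ⊕ p5)) = T ∨ T = T
¬((((p5 ⊕ p4) → ¬((p4 ∧ p5) ↔ (p5 ↔ p4))) ⊕ (p4 → p5)) ∨ ((p5 → p4) ⊕ (p4 ⊕ p5))) = ¬T = F
p5 ⊕ p4 = T ⊕ F = T
(p5 ⊕ p4) ∨ p5 = T ∨ T = T
¬((p5 ⊕ p4) ∨ p5) = ¬T = F
¬((((p5 ⊕ p4) → ¬((p4 ∧ p5) ↔ (p5 ↔ p4))) ⊕ (p4 → p5)) ∨ ((p5 → p4) ⊕ (p4 ⊕ p5))) ↔ ¬((p5 ⊕ p4) ∨ p5) = F ↔ F = T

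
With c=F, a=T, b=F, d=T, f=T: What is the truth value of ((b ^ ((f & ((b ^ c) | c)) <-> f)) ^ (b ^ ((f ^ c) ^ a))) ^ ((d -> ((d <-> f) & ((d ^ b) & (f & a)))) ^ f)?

F

b ^ c = F ^ F = F
(b ^ c) | c = F | F = F
f & ((b ^ c) | c) = T & F = F
(f & ((b ^ c) | c)) <-> f = F <-> T = F
b ^ ((f & ((b ^ c) | c)) <-> f) = F ^ F = F
f ^ c = T ^ F = T
(f ^ c) ^ a = T ^ T = F
b ^ ((f ^ c) ^ a) = F ^ F = F
(b ^ ((f & ((b ^ c) | c)) <-> f)) ^ (b ^ ((f ^ c) ^ a)) = F ^ F = F
d <-> f = T <-> T = T
d ^ b = T ^ F = T
f & a = T & T = T
(d ^ b) & (f & a) = T & T = T
(d <-> f) & ((d ^ b) & (f & a)) = T & T = T
d -> ((d <-> f) & ((d ^ b) & (f & a))) = T -> T = T
(d -> ((d <-> f) & ((d ^ b) & (f & a)))) ^ f = T ^ T = F
((b ^ ((f & ((b ^ c) | c)) <-> f)) ^ (b ^ ((f ^ c) ^ a))) ^ ((d -> ((d <-> f) & ((d ^ b) & (f & a)))) ^ f) = F ^ F = F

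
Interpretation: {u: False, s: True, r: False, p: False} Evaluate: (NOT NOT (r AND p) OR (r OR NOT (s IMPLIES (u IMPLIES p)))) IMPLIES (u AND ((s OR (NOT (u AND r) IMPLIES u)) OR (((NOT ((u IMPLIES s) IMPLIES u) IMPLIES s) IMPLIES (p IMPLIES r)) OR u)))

True

r AND p = False AND False = False
NOT (r AND p) = NOT False = True
NOT NOT (r AND p) = NOT True = False
u IMPLIES p = False IMPLIES False = True
s IMPLIES (u IMPLIES p) = True IMPLIES True = True
NOT (s IMPLIES (u IMPLIES p)) = NOT True = False
r OR NOT (s IMPLIES (u IMPLIES p)) = False OR False = False
NOT NOT (r AND p) OR (r OR NOT (s IMPLIES (u IMPLIES p))) = False OR False = False
u AND r = False AND False = False
NOT (u AND r) = NOT False = True
NOT (u AND r) IMPLIES u = True IMPLIES False = False
s OR (NOT (u AND r) IMPLIES u) = True OR False = True
u IMPLIES s = False IMPLIES True = True
(u IMPLIES s) IMPLIES u = True IMPLIES False = False
NOT ((u IMPLIES s) IMPLIES u) = NOT False = True
NOT ((u IMPLIES s) IMPLIES u) IMPLIES s = True IMPLIES True = True
p IMPLIES r = False IMPLIES False = True
(NOT ((u IMPLIES s) IMPLIES u) IMPLIES s) IMPLIES (p IMPLIES r) = True IMPLIES True = True
((NOT ((u IMPLIES s) IMPLIES u) IMPLIES s) IMPLIES (p IMPLIES r)) OR u = True OR False = True
(s OR (NOT (u AND r) IMPLIES u)) OR (((NOT ((u IMPLIES s) IMPLIES u) IMPLIES s) IMPLIES (p IMPLIES r)) OR u) = True OR True = True
u AND ((s OR (NOT (u AND r) IMPLIES u)) OR (((NOT ((u IMPLIES s) IMPLIES u) IMPLIES s) IMPLIES (p IMPLIES r)) OR u)) = False AND True = False
(NOT NOT (r AND p) OR (r OR NOT (s IMPLIES (u IMPLIES p)))) IMPLIES (u AND ((s OR (NOT (u AND r) IMPLIES u)) OR (((NOT ((u IMPLIES s) IMPLIES u) IMPLIES s) IMPLIES (p IMPLIES r)) OR u))) = False IMPLIES False = True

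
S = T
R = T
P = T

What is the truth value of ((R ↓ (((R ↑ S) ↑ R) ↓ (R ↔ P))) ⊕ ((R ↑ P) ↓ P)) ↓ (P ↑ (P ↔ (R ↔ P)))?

T

R ↑ S = T ↑ T = F
(R ↑ S) ↑ R = F ↑ T = T
R ↔ P = T ↔ T = T
((R ↑ S) ↑ R) ↓ (R ↔ P) = T ↓ T = F
R ↓ (((R ↑ S) ↑ R) ↓ (R ↔ P)) = T ↓ F = F
R ↑ P = T ↑ T = F
(R ↑ P) ↓ P = F ↓ T = F
(R ↓ (((R ↑ S) ↑ R) ↓ (R ↔ P))) ⊕ ((R ↑ P) ↓ P) = F ⊕ F = F
R ↔ P = T ↔ T = T
P ↔ (R ↔ P) = T ↔ T = T
P ↑ (P ↔ (R ↔ P)) = T ↑ T = F
((R ↓ (((R ↑ S) ↑ R) ↓ (R ↔ P))) ⊕ ((R ↑ P) ↓ P)) ↓ (P ↑ (P ↔ (R ↔ P))) = F ↓ F = T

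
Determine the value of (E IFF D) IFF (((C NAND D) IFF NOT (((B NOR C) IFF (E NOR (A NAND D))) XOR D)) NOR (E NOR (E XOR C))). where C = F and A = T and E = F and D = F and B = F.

Substituting C=F, A=T, E=F, D=F, B=F:
E IFF D = F IFF F = T
C NAND D = F NAND F = T
B NOR C = F NOR F = T
A NAND D = T NAND F = T
E NOR (A NAND D) = F NOR T = F
(B NOR C) IFF (E NOR (A NAND D)) = T IFF F = F
((B NOR C) IFF (E NOR (A NAND D))) XOR D = F XOR F = F
NOT (((B NOR C) IFF (E NOR (A NAND D))) XOR D) = NOT F = T
(C NAND D) IFF NOT (((B NOR C) IFF (E NOR (A NAND D))) XOR D) = T IFF T = T
E XOR C = F XOR F = F
E NOR (E XOR C) = F NOR F = T
((C NAND D) IFF NOT (((B NOR C) IFF (E NOR (A NAND D))) XOR D)) NOR (E NOR (E XOR C)) = T NOR T = F
(E IFF D) IFF (((C NAND D) IFF NOT (((B NOR C) IFF (E NOR (A NAND D))) XOR D)) NOR (E NOR (E XOR C))) = T IFF F = F

F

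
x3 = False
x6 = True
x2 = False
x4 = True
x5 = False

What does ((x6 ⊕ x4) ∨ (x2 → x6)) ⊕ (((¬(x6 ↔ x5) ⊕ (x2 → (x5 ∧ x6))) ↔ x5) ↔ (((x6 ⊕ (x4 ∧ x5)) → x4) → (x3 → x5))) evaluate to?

x6 ⊕ x4 = True ⊕ True = False
x2 → x6 = False → True = True
(x6 ⊕ x4) ∨ (x2 → x6) = False ∨ True = True
x6 ↔ x5 = True ↔ False = False
¬(x6 ↔ x5) = ¬False = True
x5 ∧ x6 = False ∧ True = False
x2 → (x5 ∧ x6) = False → False = True
¬(x6 ↔ x5) ⊕ (x2 → (x5 ∧ x6)) = True ⊕ True = False
(¬(x6 ↔ x5) ⊕ (x2 → (x5 ∧ x6))) ↔ x5 = False ↔ False = True
x4 ∧ x5 = True ∧ False = False
x6 ⊕ (x4 ∧ x5) = True ⊕ False = True
(x6 ⊕ (x4 ∧ x5)) → x4 = True → True = True
x3 → x5 = False → False = True
((x6 ⊕ (x4 ∧ x5)) → x4) → (x3 → x5) = True → True = True
((¬(x6 ↔ x5) ⊕ (x2 → (x5 ∧ x6))) ↔ x5) ↔ (((x6 ⊕ (x4 ∧ x5)) → x4) → (x3 → x5)) = True ↔ True = True
((x6 ⊕ x4) ∨ (x2 → x6)) ⊕ (((¬(x6 ↔ x5) ⊕ (x2 → (x5 ∧ x6))) ↔ x5) ↔ (((x6 ⊕ (x4 ∧ x5)) → x4) → (x3 → x5))) = True ⊕ True = False

False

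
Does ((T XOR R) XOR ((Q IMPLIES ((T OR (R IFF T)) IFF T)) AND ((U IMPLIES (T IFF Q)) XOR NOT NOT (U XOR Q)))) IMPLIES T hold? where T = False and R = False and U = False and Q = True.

True

T XOR R = False XOR False = False
R IFF T = False IFF False = True
T OR (R IFF T) = False OR True = True
(T OR (R IFF T)) IFF T = True IFF False = False
Q IMPLIES ((T OR (R IFF T)) IFF T) = True IMPLIES False = False
T IFF Q = False IFF True = False
U IMPLIES (T IFF Q) = False IMPLIES False = True
U XOR Q = False XOR True = True
NOT (U XOR Q) = NOT True = False
NOT NOT (U XOR Q) = NOT False = True
(U IMPLIES (T IFF Q)) XOR NOT NOT (U XOR Q) = True XOR True = False
(Q IMPLIES ((T OR (R IFF T)) IFF T)) AND ((U IMPLIES (T IFF Q)) XOR NOT NOT (U XOR Q)) = False AND False = False
(T XOR R) XOR ((Q IMPLIES ((T OR (R IFF T)) IFF T)) AND ((U IMPLIES (T IFF Q)) XOR NOT NOT (U XOR Q))) = False XOR False = False
((T XOR R) XOR ((Q IMPLIES ((T OR (R IFF T)) IFF T)) AND ((U IMPLIES (T IFF Q)) XOR NOT NOT (U XOR Q)))) IMPLIES T = False IMPLIES False = True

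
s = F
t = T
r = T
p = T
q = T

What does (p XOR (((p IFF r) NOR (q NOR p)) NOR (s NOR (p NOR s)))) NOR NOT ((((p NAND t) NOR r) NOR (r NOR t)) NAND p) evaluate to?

F

Substituting s=F, t=T, r=T, p=T, q=T:
p IFF r = T IFF T = T
q NOR p = T NOR T = F
(p IFF r) NOR (q NOR p) = T NOR F = F
p NOR s = T NOR F = F
s NOR (p NOR s) = F NOR F = T
((p IFF r) NOR (q NOR p)) NOR (s NOR (p NOR s)) = F NOR T = F
p XOR (((p IFF r) NOR (q NOR p)) NOR (s NOR (p NOR s))) = T XOR F = T
p NAND t = T NAND T = F
(p NAND t) NOR r = F NOR T = F
r NOR t = T NOR T = F
((p NAND t) NOR r) NOR (r NOR t) = F NOR F = T
(((p NAND t) NOR r) NOR (r NOR t)) NAND p = T NAND T = F
NOT ((((p NAND t) NOR r) NOR (r NOR t)) NAND p) = NOT F = T
(p XOR (((p IFF r) NOR (q NOR p)) NOR (s NOR (p NOR s)))) NOR NOT ((((p NAND t) NOR r) NOR (r NOR t)) NAND p) = T NOR T = F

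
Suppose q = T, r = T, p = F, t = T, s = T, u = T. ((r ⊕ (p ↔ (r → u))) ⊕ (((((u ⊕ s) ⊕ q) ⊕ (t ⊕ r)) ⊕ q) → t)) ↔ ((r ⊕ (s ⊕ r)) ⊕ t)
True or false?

T

Substituting q=T, r=T, p=F, t=T, s=T, u=T:
r → u = T → T = T
p ↔ (r → u) = F ↔ T = F
r ⊕ (p ↔ (r → u)) = T ⊕ F = T
u ⊕ s = T ⊕ T = F
(u ⊕ s) ⊕ q = F ⊕ T = T
t ⊕ r = T ⊕ T = F
((u ⊕ s) ⊕ q) ⊕ (t ⊕ r) = T ⊕ F = T
(((u ⊕ s) ⊕ q) ⊕ (t ⊕ r)) ⊕ q = T ⊕ T = F
((((u ⊕ s) ⊕ q) ⊕ (t ⊕ r)) ⊕ q) → t = F → T = T
(r ⊕ (p ↔ (r → u))) ⊕ (((((u ⊕ s) ⊕ q) ⊕ (t ⊕ r)) ⊕ q) → t) = T ⊕ T = F
s ⊕ r = T ⊕ T = F
r ⊕ (s ⊕ r) = T ⊕ F = T
(r ⊕ (s ⊕ r)) ⊕ t = T ⊕ T = F
((r ⊕ (p ↔ (r → u))) ⊕ (((((u ⊕ s) ⊕ q) ⊕ (t ⊕ r)) ⊕ q) → t)) ↔ ((r ⊕ (s ⊕ r)) ⊕ t) = F ↔ F = T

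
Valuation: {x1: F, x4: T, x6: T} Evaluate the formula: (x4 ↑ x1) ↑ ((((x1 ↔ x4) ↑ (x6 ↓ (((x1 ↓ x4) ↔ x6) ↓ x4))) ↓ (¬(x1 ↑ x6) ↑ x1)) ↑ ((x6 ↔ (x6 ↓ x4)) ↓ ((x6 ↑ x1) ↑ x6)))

F

Substituting x1=F, x4=T, x6=T:
x4 ↑ x1 = T ↑ F = T
x1 ↔ x4 = F ↔ T = F
x1 ↓ x4 = F ↓ T = F
(x1 ↓ x4) ↔ x6 = F ↔ T = F
((x1 ↓ x4) ↔ x6) ↓ x4 = F ↓ T = F
x6 ↓ (((x1 ↓ x4) ↔ x6) ↓ x4) = T ↓ F = F
(x1 ↔ x4) ↑ (x6 ↓ (((x1 ↓ x4) ↔ x6) ↓ x4)) = F ↑ F = T
x1 ↑ x6 = F ↑ T = T
¬(x1 ↑ x6) = ¬T = F
¬(x1 ↑ x6) ↑ x1 = F ↑ F = T
((x1 ↔ x4) ↑ (x6 ↓ (((x1 ↓ x4) ↔ x6) ↓ x4))) ↓ (¬(x1 ↑ x6) ↑ x1) = T ↓ T = F
x6 ↓ x4 = T ↓ T = F
x6 ↔ (x6 ↓ x4) = T ↔ F = F
x6 ↑ x1 = T ↑ F = T
(x6 ↑ x1) ↑ x6 = T ↑ T = F
(x6 ↔ (x6 ↓ x4)) ↓ ((x6 ↑ x1) ↑ x6) = F ↓ F = T
(((x1 ↔ x4) ↑ (x6 ↓ (((x1 ↓ x4) ↔ x6) ↓ x4))) ↓ (¬(x1 ↑ x6) ↑ x1)) ↑ ((x6 ↔ (x6 ↓ x4)) ↓ ((x6 ↑ x1) ↑ x6)) = F ↑ T = T
(x4 ↑ x1) ↑ ((((x1 ↔ x4) ↑ (x6 ↓ (((x1 ↓ x4) ↔ x6) ↓ x4))) ↓ (¬(x1 ↑ x6) ↑ x1)) ↑ ((x6 ↔ (x6 ↓ x4)) ↓ ((x6 ↑ x1) ↑ x6))) = T ↑ T = F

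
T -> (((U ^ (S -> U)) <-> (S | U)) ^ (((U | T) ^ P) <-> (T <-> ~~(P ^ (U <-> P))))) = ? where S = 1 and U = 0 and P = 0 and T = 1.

1

S -> U = 1 -> 0 = 0
U ^ (S -> U) = 0 ^ 0 = 0
S | U = 1 | 0 = 1
(U ^ (S -> U)) <-> (S | U) = 0 <-> 1 = 0
U | T = 0 | 1 = 1
(U | T) ^ P = 1 ^ 0 = 1
U <-> P = 0 <-> 0 = 1
P ^ (U <-> P) = 0 ^ 1 = 1
~(P ^ (U <-> P)) = ~1 = 0
~~(P ^ (U <-> P)) = ~0 = 1
T <-> ~~(P ^ (U <-> P)) = 1 <-> 1 = 1
((U | T) ^ P) <-> (T <-> ~~(P ^ (U <-> P))) = 1 <-> 1 = 1
((U ^ (S -> U)) <-> (S | U)) ^ (((U | T) ^ P) <-> (T <-> ~~(P ^ (U <-> P)))) = 0 ^ 1 = 1
T -> (((U ^ (S -> U)) <-> (S | U)) ^ (((U | T) ^ P) <-> (T <-> ~~(P ^ (U <-> P))))) = 1 -> 1 = 1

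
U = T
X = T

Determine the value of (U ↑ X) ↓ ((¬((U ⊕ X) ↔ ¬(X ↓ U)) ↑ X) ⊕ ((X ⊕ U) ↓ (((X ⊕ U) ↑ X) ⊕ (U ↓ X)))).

T

Substituting U=T, X=T:
U ↑ X = T ↑ T = F
U ⊕ X = T ⊕ T = F
X ↓ U = T ↓ T = F
¬(X ↓ U) = ¬F = T
(U ⊕ X) ↔ ¬(X ↓ U) = F ↔ T = F
¬((U ⊕ X) ↔ ¬(X ↓ U)) = ¬F = T
¬((U ⊕ X) ↔ ¬(X ↓ U)) ↑ X = T ↑ T = F
X ⊕ U = T ⊕ T = F
X ⊕ U = T ⊕ T = F
(X ⊕ U) ↑ X = F ↑ T = T
U ↓ X = T ↓ T = F
((X ⊕ U) ↑ X) ⊕ (U ↓ X) = T ⊕ F = T
(X ⊕ U) ↓ (((X ⊕ U) ↑ X) ⊕ (U ↓ X)) = F ↓ T = F
(¬((U ⊕ X) ↔ ¬(X ↓ U)) ↑ X) ⊕ ((X ⊕ U) ↓ (((X ⊕ U) ↑ X) ⊕ (U ↓ X))) = F ⊕ F = F
(U ↑ X) ↓ ((¬((U ⊕ X) ↔ ¬(X ↓ U)) ↑ X) ⊕ ((X ⊕ U) ↓ (((X ⊕ U) ↑ X) ⊕ (U ↓ X)))) = F ↓ F = T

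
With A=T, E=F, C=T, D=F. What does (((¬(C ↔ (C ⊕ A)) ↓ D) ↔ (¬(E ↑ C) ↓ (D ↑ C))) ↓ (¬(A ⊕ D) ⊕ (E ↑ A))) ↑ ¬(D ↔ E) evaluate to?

T

C ⊕ A = T ⊕ T = F
C ↔ (C ⊕ A) = T ↔ F = F
¬(C ↔ (C ⊕ A)) = ¬F = T
¬(C ↔ (C ⊕ A)) ↓ D = T ↓ F = F
E ↑ C = F ↑ T = T
¬(E ↑ C) = ¬T = F
D ↑ C = F ↑ T = T
¬(E ↑ C) ↓ (D ↑ C) = F ↓ T = F
(¬(C ↔ (C ⊕ A)) ↓ D) ↔ (¬(E ↑ C) ↓ (D ↑ C)) = F ↔ F = T
A ⊕ D = T ⊕ F = T
¬(A ⊕ D) = ¬T = F
E ↑ A = F ↑ T = T
¬(A ⊕ D) ⊕ (E ↑ A) = F ⊕ T = T
((¬(C ↔ (C ⊕ A)) ↓ D) ↔ (¬(E ↑ C) ↓ (D ↑ C))) ↓ (¬(A ⊕ D) ⊕ (E ↑ A)) = T ↓ T = F
D ↔ E = F ↔ F = T
¬(D ↔ E) = ¬T = F
(((¬(C ↔ (C ⊕ A)) ↓ D) ↔ (¬(E ↑ C) ↓ (D ↑ C))) ↓ (¬(A ⊕ D) ⊕ (E ↑ A))) ↑ ¬(D ↔ E) = F ↑ F = T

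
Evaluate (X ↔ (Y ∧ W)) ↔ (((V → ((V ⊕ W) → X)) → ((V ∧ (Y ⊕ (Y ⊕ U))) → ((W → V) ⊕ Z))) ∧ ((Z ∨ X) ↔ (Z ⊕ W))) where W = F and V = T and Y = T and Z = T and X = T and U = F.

F

Y ∧ W = T ∧ F = F
X ↔ (Y ∧ W) = T ↔ F = F
V ⊕ W = T ⊕ F = T
(V ⊕ W) → X = T → T = T
V → ((V ⊕ W) → X) = T → T = T
Y ⊕ U = T ⊕ F = T
Y ⊕ (Y ⊕ U) = T ⊕ T = F
V ∧ (Y ⊕ (Y ⊕ U)) = T ∧ F = F
W → V = F → T = T
(W → V) ⊕ Z = T ⊕ T = F
(V ∧ (Y ⊕ (Y ⊕ U))) → ((W → V) ⊕ Z) = F → F = T
(V → ((V ⊕ W) → X)) → ((V ∧ (Y ⊕ (Y ⊕ U))) → ((W → V) ⊕ Z)) = T → T = T
Z ∨ X = T ∨ T = T
Z ⊕ W = T ⊕ F = T
(Z ∨ X) ↔ (Z ⊕ W) = T ↔ T = T
((V → ((V ⊕ W) → X)) → ((V ∧ (Y ⊕ (Y ⊕ U))) → ((W → V) ⊕ Z))) ∧ ((Z ∨ X) ↔ (Z ⊕ W)) = T ∧ T = T
(X ↔ (Y ∧ W)) ↔ (((V → ((V ⊕ W) → X)) → ((V ∧ (Y ⊕ (Y ⊕ U))) → ((W → V) ⊕ Z))) ∧ ((Z ∨ X) ↔ (Z ⊕ W))) = F ↔ T = F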